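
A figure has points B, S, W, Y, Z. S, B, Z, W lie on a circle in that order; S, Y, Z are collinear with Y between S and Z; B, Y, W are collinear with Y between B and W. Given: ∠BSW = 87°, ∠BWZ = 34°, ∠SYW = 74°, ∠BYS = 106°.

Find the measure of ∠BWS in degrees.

∠BWS = 53°

1. ∠BSZ = 34°  [same arc BZ]
2. ∠SBW = 40°  [△SYB]
3. ∠BWS = 53°  [△SBW]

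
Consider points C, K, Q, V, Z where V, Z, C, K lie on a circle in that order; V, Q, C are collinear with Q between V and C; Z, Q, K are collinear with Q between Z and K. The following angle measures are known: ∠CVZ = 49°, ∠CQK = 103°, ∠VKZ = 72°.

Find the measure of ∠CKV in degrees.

∠CKV = 121°

1. ∠CKZ = 49°  [same arc ZC]
2. ∠KQV = 77°  [linear pair at Q on VC]
3. ∠KCV = 28°  [△CQK]
4. ∠CVK = 31°  [△VQK]
5. ∠CKV = 121°  [△VCK]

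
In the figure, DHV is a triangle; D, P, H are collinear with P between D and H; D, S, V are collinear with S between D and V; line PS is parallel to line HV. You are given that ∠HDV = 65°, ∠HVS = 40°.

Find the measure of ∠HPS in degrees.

1. ∠DVH = 40°  [S on ray VD]
2. ∠DHV = 75°  [△DHV]
3. ∠DPS = 75°  [PS∥HV, corresponding at P]
4. ∠HPS = 105°  [linear pair at P on DH]

∠HPS = 105°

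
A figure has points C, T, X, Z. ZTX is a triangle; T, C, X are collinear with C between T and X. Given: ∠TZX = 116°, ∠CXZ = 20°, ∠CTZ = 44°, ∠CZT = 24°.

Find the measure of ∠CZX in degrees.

1. ∠TCZ = 112°  [△ZTC]
2. ∠XCZ = 68°  [linear pair at C on TX]
3. ∠CZX = 92°  [△ZCX]

∠CZX = 92°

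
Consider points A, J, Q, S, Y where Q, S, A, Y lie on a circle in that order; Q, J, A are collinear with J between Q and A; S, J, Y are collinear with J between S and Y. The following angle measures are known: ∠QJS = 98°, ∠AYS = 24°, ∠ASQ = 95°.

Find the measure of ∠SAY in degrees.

∠SAY = 119°

1. ∠AJS = 82°  [linear pair at J on QA]
2. ∠AQS = 24°  [same arc SA]
3. ∠QAS = 61°  [△QSA]
4. ∠ASY = 37°  [△SJA]
5. ∠SAY = 119°  [△SAY]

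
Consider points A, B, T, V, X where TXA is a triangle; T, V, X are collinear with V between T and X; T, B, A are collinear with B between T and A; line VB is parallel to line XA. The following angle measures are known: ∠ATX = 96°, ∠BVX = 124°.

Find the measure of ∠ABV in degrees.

∠ABV = 152°

1. ∠BTV = 96°  [V on TX, B on TA]
2. ∠BVT = 56°  [linear pair at V on TX]
3. ∠TBV = 28°  [△TVB]
4. ∠ABV = 152°  [linear pair at B on TA]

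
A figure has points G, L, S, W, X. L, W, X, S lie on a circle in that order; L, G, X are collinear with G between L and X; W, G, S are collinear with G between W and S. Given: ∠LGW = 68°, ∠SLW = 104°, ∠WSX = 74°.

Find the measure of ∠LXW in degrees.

1. ∠WGX = 112°  [linear pair at G on LX]
2. ∠SXW = 76°  [cyclic LWXS, opposite ∠L+∠X]
3. ∠SWX = 30°  [△WXS]
4. ∠LXW = 38°  [△WGX]

∠LXW = 38°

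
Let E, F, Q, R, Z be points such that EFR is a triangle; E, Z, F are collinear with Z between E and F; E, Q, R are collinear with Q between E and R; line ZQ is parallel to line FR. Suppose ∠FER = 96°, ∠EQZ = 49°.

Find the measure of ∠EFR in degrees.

∠EFR = 35°

1. ∠QEZ = 96°  [Z on EF, Q on ER]
2. ∠EZQ = 35°  [△EZQ]
3. ∠EFR = 35°  [ZQ∥FR, corresponding at Z]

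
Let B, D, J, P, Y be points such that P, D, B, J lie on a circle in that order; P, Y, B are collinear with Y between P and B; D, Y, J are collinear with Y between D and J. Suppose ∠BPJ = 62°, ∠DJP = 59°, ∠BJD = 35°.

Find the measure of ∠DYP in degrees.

∠DYP = 121°

1. ∠BDJ = 62°  [same arc BJ]
2. ∠DBP = 59°  [same arc PD]
3. ∠BYD = 59°  [△DYB]
4. ∠DYP = 121°  [linear pair at Y on PB]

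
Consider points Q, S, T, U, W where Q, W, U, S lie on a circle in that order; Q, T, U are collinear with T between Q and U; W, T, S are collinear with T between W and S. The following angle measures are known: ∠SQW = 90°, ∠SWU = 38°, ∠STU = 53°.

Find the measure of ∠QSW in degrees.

∠QSW = 15°

1. ∠SQU = 38°  [same arc US]
2. ∠QTS = 127°  [linear pair at T on QU]
3. ∠QSW = 15°  [△QTS]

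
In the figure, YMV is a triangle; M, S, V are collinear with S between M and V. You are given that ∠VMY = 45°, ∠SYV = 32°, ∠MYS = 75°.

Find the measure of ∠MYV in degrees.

1. ∠SMY = 45°  [S on ray MV]
2. ∠MSY = 60°  [△YMS]
3. ∠VSY = 120°  [linear pair at S on MV]
4. ∠SVY = 28°  [△YSV]
5. ∠MVY = 28°  [S on ray VM]
6. ∠MYV = 107°  [△YMV]

∠MYV = 107°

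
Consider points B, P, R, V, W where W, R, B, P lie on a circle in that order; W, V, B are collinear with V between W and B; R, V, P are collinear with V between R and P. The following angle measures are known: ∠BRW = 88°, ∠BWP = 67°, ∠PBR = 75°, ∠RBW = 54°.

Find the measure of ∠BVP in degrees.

1. ∠BPW = 92°  [cyclic WRBP, opposite ∠R+∠P]
2. ∠BRP = 67°  [same arc BP]
3. ∠PBW = 21°  [△WBP]
4. ∠BPR = 38°  [△RBP]
5. ∠BVP = 121°  [△BVP]

∠BVP = 121°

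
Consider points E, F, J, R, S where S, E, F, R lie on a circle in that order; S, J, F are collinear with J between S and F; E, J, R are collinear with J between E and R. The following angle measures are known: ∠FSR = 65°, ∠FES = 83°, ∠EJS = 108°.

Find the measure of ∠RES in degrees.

∠RES = 18°

1. ∠FRS = 97°  [cyclic SEFR, opposite ∠E+∠R]
2. ∠RFS = 18°  [△SFR]
3. ∠RES = 18°  [same arc SR]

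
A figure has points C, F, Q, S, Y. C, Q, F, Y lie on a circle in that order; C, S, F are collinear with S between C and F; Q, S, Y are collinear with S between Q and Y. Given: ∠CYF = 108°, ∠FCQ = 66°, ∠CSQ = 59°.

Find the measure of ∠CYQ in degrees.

∠CYQ = 42°

1. ∠CQF = 72°  [cyclic CQFY, opposite ∠Q+∠Y]
2. ∠CFQ = 42°  [△CQF]
3. ∠CYQ = 42°  [same arc CQ]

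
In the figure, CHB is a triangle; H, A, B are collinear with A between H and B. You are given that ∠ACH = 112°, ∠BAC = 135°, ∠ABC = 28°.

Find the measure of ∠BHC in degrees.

∠BHC = 23°

1. ∠CAH = 45°  [linear pair at A on HB]
2. ∠AHC = 23°  [△CHA]
3. ∠BHC = 23°  [A on ray HB]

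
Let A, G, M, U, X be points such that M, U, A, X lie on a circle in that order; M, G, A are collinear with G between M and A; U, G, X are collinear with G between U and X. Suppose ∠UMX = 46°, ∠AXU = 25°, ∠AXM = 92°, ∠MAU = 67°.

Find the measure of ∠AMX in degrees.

1. ∠UAX = 134°  [cyclic MUAX, opposite ∠M+∠A]
2. ∠AUX = 21°  [△UAX]
3. ∠AMX = 21°  [same arc AX]

∠AMX = 21°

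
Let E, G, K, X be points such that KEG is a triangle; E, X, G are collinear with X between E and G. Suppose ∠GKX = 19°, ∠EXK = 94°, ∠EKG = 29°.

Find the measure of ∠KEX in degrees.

∠KEX = 76°

1. ∠GXK = 86°  [linear pair at X on EG]
2. ∠KGX = 75°  [△KXG]
3. ∠EGK = 75°  [X on ray GE]
4. ∠GEK = 76°  [△KEG]
5. ∠KEX = 76°  [X on ray EG]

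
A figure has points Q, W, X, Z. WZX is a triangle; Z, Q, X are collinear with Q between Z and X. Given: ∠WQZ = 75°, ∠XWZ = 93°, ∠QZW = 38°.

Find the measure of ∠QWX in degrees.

1. ∠WQX = 105°  [linear pair at Q on ZX]
2. ∠WZX = 38°  [Q on ray ZX]
3. ∠WXZ = 49°  [△WZX]
4. ∠QXW = 49°  [Q on ray XZ]
5. ∠QWX = 26°  [△WQX]

∠QWX = 26°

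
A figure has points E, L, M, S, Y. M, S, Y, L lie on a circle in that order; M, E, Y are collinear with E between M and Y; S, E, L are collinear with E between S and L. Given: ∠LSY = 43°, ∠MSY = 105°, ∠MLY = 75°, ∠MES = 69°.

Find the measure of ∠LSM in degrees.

1. ∠LMY = 43°  [same arc YL]
2. ∠LYM = 62°  [△MYL]
3. ∠LSM = 62°  [same arc ML]

∠LSM = 62°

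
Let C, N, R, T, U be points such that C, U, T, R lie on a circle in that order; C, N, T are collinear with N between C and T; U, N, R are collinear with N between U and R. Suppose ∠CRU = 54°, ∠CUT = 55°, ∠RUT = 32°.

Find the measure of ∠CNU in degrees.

1. ∠CTU = 54°  [same arc CU]
2. ∠TNU = 94°  [△UNT]
3. ∠CNU = 86°  [linear pair at N on CT]

∠CNU = 86°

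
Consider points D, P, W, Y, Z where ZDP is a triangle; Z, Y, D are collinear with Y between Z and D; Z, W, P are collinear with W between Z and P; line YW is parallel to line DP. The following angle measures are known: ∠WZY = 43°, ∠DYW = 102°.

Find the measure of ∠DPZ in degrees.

1. ∠WYZ = 78°  [linear pair at Y on ZD]
2. ∠YWZ = 59°  [△ZYW]
3. ∠DPZ = 59°  [YW∥DP, corresponding at W]

∠DPZ = 59°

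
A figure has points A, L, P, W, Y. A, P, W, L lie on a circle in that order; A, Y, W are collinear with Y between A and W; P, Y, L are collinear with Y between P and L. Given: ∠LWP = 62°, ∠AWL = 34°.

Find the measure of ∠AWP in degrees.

1. ∠LAP = 118°  [cyclic APWL, opposite ∠A+∠W]
2. ∠APL = 34°  [same arc AL]
3. ∠ALP = 28°  [△APL]
4. ∠AWP = 28°  [same arc AP]

∠AWP = 28°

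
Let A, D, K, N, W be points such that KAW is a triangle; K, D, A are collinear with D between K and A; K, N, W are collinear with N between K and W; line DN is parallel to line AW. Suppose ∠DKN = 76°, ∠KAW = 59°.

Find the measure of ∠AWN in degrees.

1. ∠AKW = 76°  [D on KA, N on KW]
2. ∠AWK = 45°  [△KAW]
3. ∠AWN = 45°  [N on ray WK]

∠AWN = 45°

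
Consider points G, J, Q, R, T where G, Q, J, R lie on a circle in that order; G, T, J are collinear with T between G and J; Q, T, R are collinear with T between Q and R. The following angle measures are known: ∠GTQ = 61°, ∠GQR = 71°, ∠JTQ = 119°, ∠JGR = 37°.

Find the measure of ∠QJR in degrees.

1. ∠JTR = 61°  [vertical angles at T]
2. ∠GJR = 71°  [same arc GR]
3. ∠JQR = 37°  [same arc JR]
4. ∠JRQ = 48°  [△JTR]
5. ∠QJR = 95°  [△QJR]

∠QJR = 95°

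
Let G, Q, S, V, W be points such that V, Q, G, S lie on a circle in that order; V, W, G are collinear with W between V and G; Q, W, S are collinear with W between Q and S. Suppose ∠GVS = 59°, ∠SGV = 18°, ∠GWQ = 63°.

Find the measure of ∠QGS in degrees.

∠QGS = 76°

1. ∠GQS = 59°  [same arc GS]
2. ∠SQV = 18°  [same arc VS]
3. ∠QWV = 117°  [linear pair at W on VG]
4. ∠GVQ = 45°  [△VWQ]
5. ∠GSQ = 45°  [same arc QG]
6. ∠QGS = 76°  [△QGS]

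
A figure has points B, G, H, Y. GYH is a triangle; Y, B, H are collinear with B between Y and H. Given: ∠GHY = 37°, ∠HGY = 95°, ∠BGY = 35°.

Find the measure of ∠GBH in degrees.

1. ∠GYH = 48°  [△GYH]
2. ∠BYG = 48°  [B on ray YH]
3. ∠GBY = 97°  [△GYB]
4. ∠GBH = 83°  [linear pair at B on YH]

∠GBH = 83°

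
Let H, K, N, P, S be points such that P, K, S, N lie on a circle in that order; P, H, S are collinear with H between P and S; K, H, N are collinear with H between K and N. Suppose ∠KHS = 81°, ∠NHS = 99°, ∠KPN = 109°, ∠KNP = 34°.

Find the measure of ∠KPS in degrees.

∠KPS = 44°

1. ∠KHP = 99°  [linear pair at H on PS]
2. ∠NKP = 37°  [△PKN]
3. ∠KPS = 44°  [△PHK]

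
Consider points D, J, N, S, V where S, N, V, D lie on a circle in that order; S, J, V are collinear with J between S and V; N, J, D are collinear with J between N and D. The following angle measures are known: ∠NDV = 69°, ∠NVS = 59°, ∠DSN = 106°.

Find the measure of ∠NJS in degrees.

1. ∠NSV = 69°  [same arc NV]
2. ∠NDS = 59°  [same arc SN]
3. ∠DNS = 15°  [△SND]
4. ∠NJS = 96°  [△SJN]

∠NJS = 96°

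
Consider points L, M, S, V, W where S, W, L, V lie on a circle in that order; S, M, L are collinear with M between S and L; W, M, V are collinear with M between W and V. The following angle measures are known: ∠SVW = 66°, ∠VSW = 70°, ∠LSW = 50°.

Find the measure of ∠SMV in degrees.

∠SMV = 94°

1. ∠SWV = 44°  [△SWV]
2. ∠LVW = 50°  [same arc WL]
3. ∠SLV = 44°  [same arc SV]
4. ∠LMV = 86°  [△LMV]
5. ∠SMV = 94°  [linear pair at M on SL]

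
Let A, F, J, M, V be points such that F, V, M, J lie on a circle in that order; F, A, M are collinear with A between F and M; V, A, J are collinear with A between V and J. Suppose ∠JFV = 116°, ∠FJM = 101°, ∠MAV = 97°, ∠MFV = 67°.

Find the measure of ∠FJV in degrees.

∠FJV = 34°

1. ∠FVM = 79°  [cyclic FVMJ, opposite ∠V+∠J]
2. ∠FMV = 34°  [△FVM]
3. ∠FJV = 34°  [same arc FV]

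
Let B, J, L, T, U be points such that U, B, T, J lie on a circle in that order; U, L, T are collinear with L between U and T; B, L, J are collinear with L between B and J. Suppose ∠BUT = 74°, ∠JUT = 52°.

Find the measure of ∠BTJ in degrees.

1. ∠BJT = 74°  [same arc BT]
2. ∠JBT = 52°  [same arc TJ]
3. ∠BTJ = 54°  [△BTJ]

∠BTJ = 54°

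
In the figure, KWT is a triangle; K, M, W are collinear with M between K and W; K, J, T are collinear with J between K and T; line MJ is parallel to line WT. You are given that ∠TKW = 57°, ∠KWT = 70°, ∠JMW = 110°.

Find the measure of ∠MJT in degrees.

∠MJT = 127°

1. ∠KTW = 53°  [△KWT]
2. ∠KJM = 53°  [MJ∥WT, corresponding at J]
3. ∠MJT = 127°  [linear pair at J on KT]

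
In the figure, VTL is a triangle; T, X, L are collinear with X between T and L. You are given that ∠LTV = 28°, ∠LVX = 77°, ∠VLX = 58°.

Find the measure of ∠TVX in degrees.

1. ∠VTX = 28°  [X on ray TL]
2. ∠LXV = 45°  [△VXL]
3. ∠TXV = 135°  [linear pair at X on TL]
4. ∠TVX = 17°  [△VTX]

∠TVX = 17°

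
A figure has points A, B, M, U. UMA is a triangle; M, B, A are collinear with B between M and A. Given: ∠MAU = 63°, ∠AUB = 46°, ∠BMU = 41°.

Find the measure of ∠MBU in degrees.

∠MBU = 109°

1. ∠BAU = 63°  [B on ray AM]
2. ∠ABU = 71°  [△UBA]
3. ∠MBU = 109°  [linear pair at B on MA]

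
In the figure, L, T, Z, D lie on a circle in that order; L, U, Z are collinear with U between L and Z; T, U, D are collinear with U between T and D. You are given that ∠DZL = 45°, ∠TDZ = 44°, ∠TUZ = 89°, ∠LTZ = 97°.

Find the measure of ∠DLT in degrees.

∠DLT = 96°

1. ∠DTL = 45°  [same arc LD]
2. ∠TLZ = 44°  [same arc TZ]
3. ∠LZT = 39°  [△LTZ]
4. ∠LDT = 39°  [same arc LT]
5. ∠DLT = 96°  [△LTD]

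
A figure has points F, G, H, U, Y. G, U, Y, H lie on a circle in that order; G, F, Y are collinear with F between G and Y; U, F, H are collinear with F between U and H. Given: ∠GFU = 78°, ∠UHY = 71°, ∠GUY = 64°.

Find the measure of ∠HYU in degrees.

1. ∠UFY = 102°  [linear pair at F on GY]
2. ∠UGY = 71°  [same arc UY]
3. ∠GYU = 45°  [△GUY]
4. ∠HUY = 33°  [△UFY]
5. ∠HYU = 76°  [△UYH]

∠HYU = 76°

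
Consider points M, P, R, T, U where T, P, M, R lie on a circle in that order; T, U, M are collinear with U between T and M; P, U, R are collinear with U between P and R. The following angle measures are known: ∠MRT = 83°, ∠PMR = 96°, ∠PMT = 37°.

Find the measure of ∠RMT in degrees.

1. ∠PTR = 84°  [cyclic TPMR, opposite ∠T+∠M]
2. ∠PRT = 37°  [same arc TP]
3. ∠RPT = 59°  [△TPR]
4. ∠RMT = 59°  [same arc TR]

∠RMT = 59°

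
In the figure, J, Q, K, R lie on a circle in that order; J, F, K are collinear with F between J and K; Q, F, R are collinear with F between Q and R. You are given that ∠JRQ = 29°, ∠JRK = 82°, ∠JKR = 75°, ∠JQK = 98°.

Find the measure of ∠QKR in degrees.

1. ∠JKQ = 29°  [same arc JQ]
2. ∠KJR = 23°  [△JKR]
3. ∠KJQ = 53°  [△JQK]
4. ∠KQR = 23°  [same arc KR]
5. ∠KRQ = 53°  [same arc QK]
6. ∠QKR = 104°  [△QKR]

∠QKR = 104°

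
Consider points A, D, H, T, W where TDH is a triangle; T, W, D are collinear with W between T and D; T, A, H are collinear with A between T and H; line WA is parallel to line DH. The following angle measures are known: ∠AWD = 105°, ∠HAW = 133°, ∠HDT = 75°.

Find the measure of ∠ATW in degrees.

∠ATW = 58°

1. ∠AWT = 75°  [linear pair at W on TD]
2. ∠TAW = 47°  [linear pair at A on TH]
3. ∠ATW = 58°  [△TWA]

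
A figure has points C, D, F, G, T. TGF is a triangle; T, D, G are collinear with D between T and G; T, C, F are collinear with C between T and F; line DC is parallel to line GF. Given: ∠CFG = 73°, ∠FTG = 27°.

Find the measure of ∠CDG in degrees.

1. ∠GFT = 73°  [C on ray FT]
2. ∠FGT = 80°  [△TGF]
3. ∠CDT = 80°  [DC∥GF, corresponding at D]
4. ∠CDG = 100°  [linear pair at D on TG]

∠CDG = 100°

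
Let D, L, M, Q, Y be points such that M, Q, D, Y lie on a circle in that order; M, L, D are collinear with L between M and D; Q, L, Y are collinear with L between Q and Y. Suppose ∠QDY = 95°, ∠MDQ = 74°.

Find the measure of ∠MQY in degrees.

∠MQY = 21°

1. ∠QMY = 85°  [cyclic MQDY, opposite ∠M+∠D]
2. ∠MYQ = 74°  [same arc MQ]
3. ∠MQY = 21°  [△MQY]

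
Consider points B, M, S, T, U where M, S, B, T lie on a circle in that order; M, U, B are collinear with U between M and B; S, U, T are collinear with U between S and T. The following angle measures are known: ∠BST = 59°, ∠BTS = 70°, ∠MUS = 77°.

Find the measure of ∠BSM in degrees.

∠BSM = 92°

1. ∠BMS = 70°  [same arc SB]
2. ∠BUS = 103°  [linear pair at U on MB]
3. ∠MBS = 18°  [△SUB]
4. ∠BSM = 92°  [△MSB]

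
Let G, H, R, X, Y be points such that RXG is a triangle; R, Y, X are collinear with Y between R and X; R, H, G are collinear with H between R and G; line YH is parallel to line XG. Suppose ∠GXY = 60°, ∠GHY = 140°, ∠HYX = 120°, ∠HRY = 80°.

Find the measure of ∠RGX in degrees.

∠RGX = 40°

1. ∠GXR = 60°  [Y on ray XR]
2. ∠GRX = 80°  [Y on RX, H on RG]
3. ∠RGX = 40°  [△RXG]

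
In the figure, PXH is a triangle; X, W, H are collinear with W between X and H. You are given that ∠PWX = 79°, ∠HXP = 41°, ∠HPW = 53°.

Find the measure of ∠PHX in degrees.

1. ∠HWP = 101°  [linear pair at W on XH]
2. ∠PHW = 26°  [△PWH]
3. ∠PHX = 26°  [W on ray HX]

∠PHX = 26°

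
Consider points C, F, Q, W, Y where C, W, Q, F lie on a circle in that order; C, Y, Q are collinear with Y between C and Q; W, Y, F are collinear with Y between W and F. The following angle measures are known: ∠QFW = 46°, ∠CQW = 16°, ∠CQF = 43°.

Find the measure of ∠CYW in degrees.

∠CYW = 91°

1. ∠QCW = 46°  [same arc WQ]
2. ∠CWF = 43°  [same arc CF]
3. ∠CYW = 91°  [△CYW]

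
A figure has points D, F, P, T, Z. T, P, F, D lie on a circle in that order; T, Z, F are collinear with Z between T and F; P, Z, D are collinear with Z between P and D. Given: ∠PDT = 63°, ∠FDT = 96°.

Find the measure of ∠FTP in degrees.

1. ∠PFT = 63°  [same arc TP]
2. ∠FPT = 84°  [cyclic TPFD, opposite ∠P+∠D]
3. ∠FTP = 33°  [△TPF]

∠FTP = 33°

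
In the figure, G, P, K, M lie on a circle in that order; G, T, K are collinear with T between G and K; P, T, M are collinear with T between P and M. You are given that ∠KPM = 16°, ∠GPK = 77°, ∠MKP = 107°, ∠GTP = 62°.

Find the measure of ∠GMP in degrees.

1. ∠KGM = 16°  [same arc KM]
2. ∠KTM = 62°  [vertical angles at T]
3. ∠GTM = 118°  [linear pair at T on GK]
4. ∠GMP = 46°  [△GTM]

∠GMP = 46°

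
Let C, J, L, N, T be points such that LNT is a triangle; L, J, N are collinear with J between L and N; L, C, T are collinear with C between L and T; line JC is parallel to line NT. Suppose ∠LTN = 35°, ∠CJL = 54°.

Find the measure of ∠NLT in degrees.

1. ∠JCL = 35°  [JC∥NT, corresponding at C]
2. ∠CLJ = 91°  [△LJC]
3. ∠NLT = 91°  [J on LN, C on LT]

∠NLT = 91°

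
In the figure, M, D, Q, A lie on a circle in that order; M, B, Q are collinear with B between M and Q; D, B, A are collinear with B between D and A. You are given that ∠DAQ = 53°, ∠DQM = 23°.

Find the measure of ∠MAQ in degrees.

∠MAQ = 76°

1. ∠DMQ = 53°  [same arc DQ]
2. ∠MDQ = 104°  [△MDQ]
3. ∠MAQ = 76°  [cyclic MDQA, opposite ∠D+∠A]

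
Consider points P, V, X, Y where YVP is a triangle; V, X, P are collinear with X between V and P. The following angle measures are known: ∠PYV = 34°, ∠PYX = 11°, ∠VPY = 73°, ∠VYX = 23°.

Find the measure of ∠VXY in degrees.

1. ∠PVY = 73°  [△YVP]
2. ∠XVY = 73°  [X on ray VP]
3. ∠VXY = 84°  [△YVX]

∠VXY = 84°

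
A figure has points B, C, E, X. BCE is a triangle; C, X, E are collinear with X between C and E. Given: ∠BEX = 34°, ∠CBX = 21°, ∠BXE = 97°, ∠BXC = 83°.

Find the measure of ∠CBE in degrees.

1. ∠BEC = 34°  [X on ray EC]
2. ∠BCX = 76°  [△BCX]
3. ∠BCE = 76°  [X on ray CE]
4. ∠CBE = 70°  [△BCE]

∠CBE = 70°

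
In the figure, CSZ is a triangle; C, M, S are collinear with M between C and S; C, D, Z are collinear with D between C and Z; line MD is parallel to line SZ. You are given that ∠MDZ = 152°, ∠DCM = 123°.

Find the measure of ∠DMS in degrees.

∠DMS = 151°

1. ∠CDM = 28°  [linear pair at D on CZ]
2. ∠CMD = 29°  [△CMD]
3. ∠DMS = 151°  [linear pair at M on CS]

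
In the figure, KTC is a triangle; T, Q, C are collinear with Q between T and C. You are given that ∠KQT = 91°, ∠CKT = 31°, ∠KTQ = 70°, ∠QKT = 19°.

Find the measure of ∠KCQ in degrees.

∠KCQ = 79°

1. ∠CTK = 70°  [Q on ray TC]
2. ∠KCT = 79°  [△KTC]
3. ∠KCQ = 79°  [Q on ray CT]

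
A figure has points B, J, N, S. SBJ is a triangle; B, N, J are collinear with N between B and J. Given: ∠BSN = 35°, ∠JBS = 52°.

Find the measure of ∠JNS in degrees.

1. ∠NBS = 52°  [N on ray BJ]
2. ∠BNS = 93°  [△SBN]
3. ∠JNS = 87°  [linear pair at N on BJ]

∠JNS = 87°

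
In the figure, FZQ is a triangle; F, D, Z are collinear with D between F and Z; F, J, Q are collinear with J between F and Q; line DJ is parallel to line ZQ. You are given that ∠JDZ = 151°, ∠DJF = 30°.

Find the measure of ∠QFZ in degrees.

1. ∠FDJ = 29°  [linear pair at D on FZ]
2. ∠DFJ = 121°  [△FDJ]
3. ∠QFZ = 121°  [D on FZ, J on FQ]

∠QFZ = 121°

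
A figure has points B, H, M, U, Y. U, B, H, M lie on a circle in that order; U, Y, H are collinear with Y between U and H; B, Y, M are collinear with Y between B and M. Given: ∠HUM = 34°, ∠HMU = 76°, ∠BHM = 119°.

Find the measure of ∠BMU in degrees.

∠BMU = 49°

1. ∠MHU = 70°  [△UHM]
2. ∠BUM = 61°  [cyclic UBHM, opposite ∠U+∠H]
3. ∠MBU = 70°  [same arc UM]
4. ∠BMU = 49°  [△UBM]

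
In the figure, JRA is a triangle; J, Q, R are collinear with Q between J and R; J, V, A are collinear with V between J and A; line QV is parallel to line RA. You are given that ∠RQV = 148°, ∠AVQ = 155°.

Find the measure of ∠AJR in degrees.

1. ∠JQV = 32°  [linear pair at Q on JR]
2. ∠JVQ = 25°  [linear pair at V on JA]
3. ∠QJV = 123°  [△JQV]
4. ∠AJR = 123°  [Q on JR, V on JA]

∠AJR = 123°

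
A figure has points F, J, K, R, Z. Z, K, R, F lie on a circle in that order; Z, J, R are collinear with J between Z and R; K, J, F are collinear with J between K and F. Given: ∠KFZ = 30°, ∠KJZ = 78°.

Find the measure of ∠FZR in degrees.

∠FZR = 48°

1. ∠KRZ = 30°  [same arc ZK]
2. ∠KJR = 102°  [linear pair at J on ZR]
3. ∠FKR = 48°  [△KJR]
4. ∠FZR = 48°  [same arc RF]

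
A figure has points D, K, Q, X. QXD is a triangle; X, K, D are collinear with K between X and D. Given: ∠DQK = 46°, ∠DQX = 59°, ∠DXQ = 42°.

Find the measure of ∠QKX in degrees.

1. ∠QDX = 79°  [△QXD]
2. ∠KDQ = 79°  [K on ray DX]
3. ∠DKQ = 55°  [△QKD]
4. ∠QKX = 125°  [linear pair at K on XD]

∠QKX = 125°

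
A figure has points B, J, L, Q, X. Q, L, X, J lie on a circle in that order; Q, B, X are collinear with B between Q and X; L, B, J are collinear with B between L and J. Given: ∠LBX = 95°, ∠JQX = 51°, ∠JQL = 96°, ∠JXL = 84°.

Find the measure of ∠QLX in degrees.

∠QLX = 101°

1. ∠JBQ = 95°  [vertical angles at B]
2. ∠LBQ = 85°  [linear pair at B on QX]
3. ∠JLX = 51°  [same arc XJ]
4. ∠LJQ = 34°  [△QBJ]
5. ∠JLQ = 50°  [△QLJ]
6. ∠LQX = 45°  [△QBL]
7. ∠LXQ = 34°  [△LBX]
8. ∠QLX = 101°  [△QLX]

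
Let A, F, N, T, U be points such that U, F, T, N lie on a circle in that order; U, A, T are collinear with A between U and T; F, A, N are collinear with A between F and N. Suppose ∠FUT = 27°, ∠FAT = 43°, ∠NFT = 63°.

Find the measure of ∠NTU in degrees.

1. ∠FNT = 27°  [same arc FT]
2. ∠NAU = 43°  [vertical angles at A]
3. ∠NAT = 137°  [linear pair at A on UT]
4. ∠NTU = 16°  [△TAN]

∠NTU = 16°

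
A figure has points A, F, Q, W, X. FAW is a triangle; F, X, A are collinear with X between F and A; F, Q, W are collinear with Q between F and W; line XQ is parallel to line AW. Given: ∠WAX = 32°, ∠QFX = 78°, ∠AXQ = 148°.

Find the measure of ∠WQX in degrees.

∠WQX = 110°

1. ∠FXQ = 32°  [linear pair at X on FA]
2. ∠FQX = 70°  [△FXQ]
3. ∠WQX = 110°  [linear pair at Q on FW]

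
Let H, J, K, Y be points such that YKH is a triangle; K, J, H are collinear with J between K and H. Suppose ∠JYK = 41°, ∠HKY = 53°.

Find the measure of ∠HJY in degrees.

1. ∠JKY = 53°  [J on ray KH]
2. ∠KJY = 86°  [△YKJ]
3. ∠HJY = 94°  [linear pair at J on KH]

∠HJY = 94°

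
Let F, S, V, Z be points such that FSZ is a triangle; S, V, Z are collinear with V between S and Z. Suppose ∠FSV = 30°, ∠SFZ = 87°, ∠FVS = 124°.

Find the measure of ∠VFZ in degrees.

∠VFZ = 61°

1. ∠FSZ = 30°  [V on ray SZ]
2. ∠FZS = 63°  [△FSZ]
3. ∠FVZ = 56°  [linear pair at V on SZ]
4. ∠FZV = 63°  [V on ray ZS]
5. ∠VFZ = 61°  [△FVZ]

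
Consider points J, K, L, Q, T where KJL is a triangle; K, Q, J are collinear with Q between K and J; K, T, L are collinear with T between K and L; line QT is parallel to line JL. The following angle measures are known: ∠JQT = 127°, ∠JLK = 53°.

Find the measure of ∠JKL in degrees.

1. ∠KQT = 53°  [linear pair at Q on KJ]
2. ∠KTQ = 53°  [QT∥JL, corresponding at T]
3. ∠QKT = 74°  [△KQT]
4. ∠JKL = 74°  [Q on KJ, T on KL]

∠JKL = 74°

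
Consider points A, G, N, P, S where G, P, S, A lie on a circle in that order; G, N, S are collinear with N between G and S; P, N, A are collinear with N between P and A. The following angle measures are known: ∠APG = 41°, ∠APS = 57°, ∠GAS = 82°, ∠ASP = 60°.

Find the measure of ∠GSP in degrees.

∠GSP = 19°

1. ∠PAS = 63°  [△PSA]
2. ∠GPS = 98°  [cyclic GPSA, opposite ∠P+∠A]
3. ∠PGS = 63°  [same arc PS]
4. ∠GSP = 19°  [△GPS]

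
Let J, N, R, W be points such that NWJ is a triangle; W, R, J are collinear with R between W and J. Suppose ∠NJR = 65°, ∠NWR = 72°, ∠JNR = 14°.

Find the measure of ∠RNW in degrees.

∠RNW = 29°

1. ∠JRN = 101°  [△NRJ]
2. ∠NRW = 79°  [linear pair at R on WJ]
3. ∠RNW = 29°  [△NWR]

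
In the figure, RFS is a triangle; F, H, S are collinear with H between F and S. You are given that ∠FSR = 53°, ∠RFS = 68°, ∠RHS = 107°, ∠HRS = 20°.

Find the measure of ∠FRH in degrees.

∠FRH = 39°

1. ∠HFR = 68°  [H on ray FS]
2. ∠FHR = 73°  [linear pair at H on FS]
3. ∠FRH = 39°  [△RFH]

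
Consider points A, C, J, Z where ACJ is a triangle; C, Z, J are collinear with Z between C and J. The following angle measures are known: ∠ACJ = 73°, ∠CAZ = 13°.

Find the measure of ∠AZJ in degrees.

∠AZJ = 86°

1. ∠ACZ = 73°  [Z on ray CJ]
2. ∠AZC = 94°  [△ACZ]
3. ∠AZJ = 86°  [linear pair at Z on CJ]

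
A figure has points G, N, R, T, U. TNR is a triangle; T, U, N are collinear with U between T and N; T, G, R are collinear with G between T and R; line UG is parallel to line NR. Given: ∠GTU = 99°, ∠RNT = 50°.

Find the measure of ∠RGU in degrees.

∠RGU = 149°

1. ∠NTR = 99°  [U on TN, G on TR]
2. ∠NRT = 31°  [△TNR]
3. ∠TGU = 31°  [UG∥NR, corresponding at G]
4. ∠RGU = 149°  [linear pair at G on TR]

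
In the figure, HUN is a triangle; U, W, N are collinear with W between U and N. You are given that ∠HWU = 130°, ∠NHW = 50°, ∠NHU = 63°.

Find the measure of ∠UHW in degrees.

∠UHW = 13°

1. ∠HWN = 50°  [linear pair at W on UN]
2. ∠HNW = 80°  [△HWN]
3. ∠HNU = 80°  [W on ray NU]
4. ∠HUN = 37°  [△HUN]
5. ∠HUW = 37°  [W on ray UN]
6. ∠UHW = 13°  [△HUW]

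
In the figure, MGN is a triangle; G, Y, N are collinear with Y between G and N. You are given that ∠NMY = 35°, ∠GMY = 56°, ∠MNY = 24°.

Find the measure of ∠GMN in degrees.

∠GMN = 91°

1. ∠MYN = 121°  [△MYN]
2. ∠GNM = 24°  [Y on ray NG]
3. ∠GYM = 59°  [linear pair at Y on GN]
4. ∠MGY = 65°  [△MGY]
5. ∠MGN = 65°  [Y on ray GN]
6. ∠GMN = 91°  [△MGN]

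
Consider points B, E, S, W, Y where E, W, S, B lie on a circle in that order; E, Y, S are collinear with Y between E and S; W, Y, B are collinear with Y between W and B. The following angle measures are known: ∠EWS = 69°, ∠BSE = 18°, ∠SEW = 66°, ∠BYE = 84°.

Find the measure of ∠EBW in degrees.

∠EBW = 45°

1. ∠EBS = 111°  [cyclic EWSB, opposite ∠W+∠B]
2. ∠BES = 51°  [△ESB]
3. ∠EBW = 45°  [△EYB]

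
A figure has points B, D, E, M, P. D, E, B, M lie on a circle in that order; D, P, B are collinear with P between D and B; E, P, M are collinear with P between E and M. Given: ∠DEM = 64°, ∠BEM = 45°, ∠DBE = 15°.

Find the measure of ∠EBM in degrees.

∠EBM = 79°

1. ∠DME = 15°  [same arc DE]
2. ∠EDM = 101°  [△DEM]
3. ∠EBM = 79°  [cyclic DEBM, opposite ∠D+∠B]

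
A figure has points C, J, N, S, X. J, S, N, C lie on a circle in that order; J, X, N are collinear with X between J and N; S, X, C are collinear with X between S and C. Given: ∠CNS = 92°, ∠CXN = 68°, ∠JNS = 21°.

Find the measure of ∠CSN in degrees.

∠CSN = 47°

1. ∠JXS = 68°  [vertical angles at X]
2. ∠NXS = 112°  [linear pair at X on JN]
3. ∠CSN = 47°  [△SXN]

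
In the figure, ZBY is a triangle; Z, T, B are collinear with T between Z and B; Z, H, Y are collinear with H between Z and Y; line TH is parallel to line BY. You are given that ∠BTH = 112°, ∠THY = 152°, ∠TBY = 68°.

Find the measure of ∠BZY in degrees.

1. ∠THZ = 28°  [linear pair at H on ZY]
2. ∠YBZ = 68°  [T on ray BZ]
3. ∠BYZ = 28°  [TH∥BY, corresponding at H]
4. ∠BZY = 84°  [△ZBY]

∠BZY = 84°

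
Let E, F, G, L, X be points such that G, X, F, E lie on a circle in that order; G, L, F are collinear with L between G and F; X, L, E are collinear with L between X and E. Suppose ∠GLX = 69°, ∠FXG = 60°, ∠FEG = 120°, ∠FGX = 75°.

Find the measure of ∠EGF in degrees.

1. ∠ELF = 69°  [vertical angles at L]
2. ∠GFX = 45°  [△GXF]
3. ∠ELG = 111°  [linear pair at L on GF]
4. ∠GEX = 45°  [same arc GX]
5. ∠EGF = 24°  [△GLE]

∠EGF = 24°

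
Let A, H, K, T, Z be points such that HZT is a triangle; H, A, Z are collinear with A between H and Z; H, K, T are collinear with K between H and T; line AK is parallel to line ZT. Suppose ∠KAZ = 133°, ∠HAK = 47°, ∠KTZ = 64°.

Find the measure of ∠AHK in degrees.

1. ∠HZT = 47°  [AK∥ZT, corresponding at A]
2. ∠HTZ = 64°  [K on ray TH]
3. ∠THZ = 69°  [△HZT]
4. ∠AHK = 69°  [A on HZ, K on HT]

∠AHK = 69°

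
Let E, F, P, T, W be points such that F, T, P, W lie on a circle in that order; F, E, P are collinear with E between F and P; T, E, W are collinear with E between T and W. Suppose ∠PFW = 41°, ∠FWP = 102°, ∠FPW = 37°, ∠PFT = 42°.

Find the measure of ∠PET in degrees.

∠PET = 79°

1. ∠PTW = 41°  [same arc PW]
2. ∠FTP = 78°  [cyclic FTPW, opposite ∠T+∠W]
3. ∠FPT = 60°  [△FTP]
4. ∠PET = 79°  [△TEP]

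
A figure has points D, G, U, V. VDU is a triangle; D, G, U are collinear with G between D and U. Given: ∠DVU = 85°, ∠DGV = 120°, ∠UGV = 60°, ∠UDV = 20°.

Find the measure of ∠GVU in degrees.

1. ∠DUV = 75°  [△VDU]
2. ∠GUV = 75°  [G on ray UD]
3. ∠GVU = 45°  [△VGU]

∠GVU = 45°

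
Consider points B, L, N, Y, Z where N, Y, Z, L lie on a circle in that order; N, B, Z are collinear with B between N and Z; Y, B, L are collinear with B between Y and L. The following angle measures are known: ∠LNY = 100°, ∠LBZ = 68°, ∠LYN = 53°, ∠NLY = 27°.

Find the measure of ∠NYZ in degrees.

1. ∠NBY = 68°  [vertical angles at B]
2. ∠YNZ = 59°  [△NBY]
3. ∠NZY = 27°  [same arc NY]
4. ∠NYZ = 94°  [△NYZ]

∠NYZ = 94°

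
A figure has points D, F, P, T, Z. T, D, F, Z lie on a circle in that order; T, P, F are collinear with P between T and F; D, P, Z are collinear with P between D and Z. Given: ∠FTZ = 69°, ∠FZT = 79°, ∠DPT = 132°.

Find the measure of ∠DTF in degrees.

∠DTF = 16°

1. ∠FDZ = 69°  [same arc FZ]
2. ∠FDT = 101°  [cyclic TDFZ, opposite ∠D+∠Z]
3. ∠DPF = 48°  [linear pair at P on TF]
4. ∠DFT = 63°  [△DPF]
5. ∠DTF = 16°  [△TDF]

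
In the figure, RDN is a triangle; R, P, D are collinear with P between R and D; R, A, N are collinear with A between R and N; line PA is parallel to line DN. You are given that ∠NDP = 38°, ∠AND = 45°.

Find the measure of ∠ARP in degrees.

∠ARP = 97°

1. ∠NDR = 38°  [P on ray DR]
2. ∠DNR = 45°  [A on ray NR]
3. ∠DRN = 97°  [△RDN]
4. ∠ARP = 97°  [P on RD, A on RN]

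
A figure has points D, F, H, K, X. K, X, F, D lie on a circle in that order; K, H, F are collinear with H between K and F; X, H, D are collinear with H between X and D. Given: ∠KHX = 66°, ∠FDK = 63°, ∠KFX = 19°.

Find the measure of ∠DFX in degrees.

1. ∠FHX = 114°  [linear pair at H on KF]
2. ∠FXK = 117°  [cyclic KXFD, opposite ∠X+∠D]
3. ∠FKX = 44°  [△KXF]
4. ∠DXF = 47°  [△XHF]
5. ∠FDX = 44°  [same arc XF]
6. ∠DFX = 89°  [△XFD]

∠DFX = 89°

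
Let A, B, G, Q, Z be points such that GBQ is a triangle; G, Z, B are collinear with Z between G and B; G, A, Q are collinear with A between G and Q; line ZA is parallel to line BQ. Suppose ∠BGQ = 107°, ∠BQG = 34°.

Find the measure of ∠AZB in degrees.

1. ∠GBQ = 39°  [△GBQ]
2. ∠AZG = 39°  [ZA∥BQ, corresponding at Z]
3. ∠AZB = 141°  [linear pair at Z on GB]

∠AZB = 141°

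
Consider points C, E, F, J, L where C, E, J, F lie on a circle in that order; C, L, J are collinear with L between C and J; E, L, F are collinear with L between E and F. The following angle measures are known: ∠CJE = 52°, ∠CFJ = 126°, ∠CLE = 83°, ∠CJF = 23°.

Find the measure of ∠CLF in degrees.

1. ∠CFE = 52°  [same arc CE]
2. ∠FCJ = 31°  [△CJF]
3. ∠CLF = 97°  [△CLF]

∠CLF = 97°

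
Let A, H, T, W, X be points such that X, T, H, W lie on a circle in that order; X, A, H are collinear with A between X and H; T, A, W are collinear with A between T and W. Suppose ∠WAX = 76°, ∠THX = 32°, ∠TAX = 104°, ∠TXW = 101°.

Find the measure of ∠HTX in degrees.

∠HTX = 119°

1. ∠TWX = 32°  [same arc XT]
2. ∠WTX = 47°  [△XTW]
3. ∠HXT = 29°  [△XAT]
4. ∠HTX = 119°  [△XTH]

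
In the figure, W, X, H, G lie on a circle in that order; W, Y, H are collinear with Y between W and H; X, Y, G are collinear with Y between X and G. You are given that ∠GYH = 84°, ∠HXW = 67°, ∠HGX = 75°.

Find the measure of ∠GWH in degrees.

1. ∠GHW = 21°  [△HYG]
2. ∠HGW = 113°  [cyclic WXHG, opposite ∠X+∠G]
3. ∠GWH = 46°  [△WHG]

∠GWH = 46°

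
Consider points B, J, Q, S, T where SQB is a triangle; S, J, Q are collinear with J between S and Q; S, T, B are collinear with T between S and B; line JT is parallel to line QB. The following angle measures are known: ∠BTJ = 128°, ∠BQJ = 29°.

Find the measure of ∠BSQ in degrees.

1. ∠JTS = 52°  [linear pair at T on SB]
2. ∠BQS = 29°  [J on ray QS]
3. ∠QBS = 52°  [JT∥QB, corresponding at T]
4. ∠BSQ = 99°  [△SQB]

∠BSQ = 99°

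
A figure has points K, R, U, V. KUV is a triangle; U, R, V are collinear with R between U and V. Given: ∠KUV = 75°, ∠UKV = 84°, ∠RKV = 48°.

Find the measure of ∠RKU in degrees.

1. ∠KVU = 21°  [△KUV]
2. ∠KUR = 75°  [R on ray UV]
3. ∠KVR = 21°  [R on ray VU]
4. ∠KRV = 111°  [△KRV]
5. ∠KRU = 69°  [linear pair at R on UV]
6. ∠RKU = 36°  [△KUR]

∠RKU = 36°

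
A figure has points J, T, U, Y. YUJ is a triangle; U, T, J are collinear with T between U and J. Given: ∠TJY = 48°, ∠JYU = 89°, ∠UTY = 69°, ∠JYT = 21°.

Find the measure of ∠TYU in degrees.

1. ∠UJY = 48°  [T on ray JU]
2. ∠JUY = 43°  [△YUJ]
3. ∠TUY = 43°  [T on ray UJ]
4. ∠TYU = 68°  [△YUT]

∠TYU = 68°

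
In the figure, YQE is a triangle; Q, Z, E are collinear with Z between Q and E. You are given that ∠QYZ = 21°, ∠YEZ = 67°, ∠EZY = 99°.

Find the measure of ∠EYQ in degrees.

1. ∠QEY = 67°  [Z on ray EQ]
2. ∠QZY = 81°  [linear pair at Z on QE]
3. ∠YQZ = 78°  [△YQZ]
4. ∠EQY = 78°  [Z on ray QE]
5. ∠EYQ = 35°  [△YQE]

∠EYQ = 35°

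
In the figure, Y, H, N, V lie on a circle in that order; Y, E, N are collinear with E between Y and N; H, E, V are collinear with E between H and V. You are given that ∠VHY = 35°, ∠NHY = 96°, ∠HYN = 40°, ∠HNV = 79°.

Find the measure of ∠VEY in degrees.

∠VEY = 75°

1. ∠VNY = 35°  [same arc YV]
2. ∠NVY = 84°  [cyclic YHNV, opposite ∠H+∠V]
3. ∠HNY = 44°  [△YHN]
4. ∠NYV = 61°  [△YNV]
5. ∠HVY = 44°  [same arc YH]
6. ∠VEY = 75°  [△YEV]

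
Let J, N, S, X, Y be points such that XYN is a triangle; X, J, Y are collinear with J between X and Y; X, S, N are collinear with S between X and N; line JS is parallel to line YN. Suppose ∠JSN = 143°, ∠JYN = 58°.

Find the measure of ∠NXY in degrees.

1. ∠JSX = 37°  [linear pair at S on XN]
2. ∠NYX = 58°  [J on ray YX]
3. ∠XNY = 37°  [JS∥YN, corresponding at S]
4. ∠NXY = 85°  [△XYN]

∠NXY = 85°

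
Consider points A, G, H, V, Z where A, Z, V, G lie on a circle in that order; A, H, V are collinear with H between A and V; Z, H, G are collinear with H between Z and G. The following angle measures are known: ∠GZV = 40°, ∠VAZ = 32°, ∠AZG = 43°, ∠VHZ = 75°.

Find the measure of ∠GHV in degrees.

∠GHV = 105°

1. ∠VGZ = 32°  [same arc ZV]
2. ∠AVG = 43°  [same arc AG]
3. ∠GHV = 105°  [△VHG]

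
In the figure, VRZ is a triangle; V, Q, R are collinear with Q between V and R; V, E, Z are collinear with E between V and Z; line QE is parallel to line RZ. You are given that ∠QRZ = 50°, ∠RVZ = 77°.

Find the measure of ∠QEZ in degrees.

∠QEZ = 127°

1. ∠VRZ = 50°  [Q on ray RV]
2. ∠RZV = 53°  [△VRZ]
3. ∠QEV = 53°  [QE∥RZ, corresponding at E]
4. ∠QEZ = 127°  [linear pair at E on VZ]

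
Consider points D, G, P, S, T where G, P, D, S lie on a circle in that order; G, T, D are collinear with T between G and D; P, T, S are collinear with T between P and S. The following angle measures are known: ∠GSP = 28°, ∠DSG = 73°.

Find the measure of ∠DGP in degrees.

∠DGP = 45°

1. ∠GDP = 28°  [same arc GP]
2. ∠DPG = 107°  [cyclic GPDS, opposite ∠P+∠S]
3. ∠DGP = 45°  [△GPD]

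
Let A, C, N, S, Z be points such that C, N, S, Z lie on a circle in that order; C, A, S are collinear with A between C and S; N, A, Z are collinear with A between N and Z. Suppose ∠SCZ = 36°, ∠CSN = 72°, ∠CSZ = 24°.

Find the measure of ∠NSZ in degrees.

1. ∠CZN = 72°  [same arc CN]
2. ∠CNZ = 24°  [same arc CZ]
3. ∠NCZ = 84°  [△CNZ]
4. ∠NSZ = 96°  [cyclic CNSZ, opposite ∠C+∠S]

∠NSZ = 96°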